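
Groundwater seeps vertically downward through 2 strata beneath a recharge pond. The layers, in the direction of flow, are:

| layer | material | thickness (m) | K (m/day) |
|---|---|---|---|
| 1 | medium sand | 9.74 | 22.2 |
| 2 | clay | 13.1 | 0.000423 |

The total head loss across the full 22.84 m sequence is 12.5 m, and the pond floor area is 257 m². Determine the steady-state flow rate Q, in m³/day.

Flow is perpendicular to layering, so the layers act in series and the equivalent K is the thickness-weighted harmonic mean.
Total thickness L = 9.74 + 13.1 = 22.84 m.
Σ(b_i/K_i) = 9.74/22.2 + 13.1/0.000423 = 30970 d.
K_eq = L / Σ(b_i/K_i) = 22.84 / 30970 = 0.0007375 m/day.
Q = K_eq · A · (Δh/L) = 0.0007375 × 257 × (12.5/22.84) = 0.1037 m³/day.

0.104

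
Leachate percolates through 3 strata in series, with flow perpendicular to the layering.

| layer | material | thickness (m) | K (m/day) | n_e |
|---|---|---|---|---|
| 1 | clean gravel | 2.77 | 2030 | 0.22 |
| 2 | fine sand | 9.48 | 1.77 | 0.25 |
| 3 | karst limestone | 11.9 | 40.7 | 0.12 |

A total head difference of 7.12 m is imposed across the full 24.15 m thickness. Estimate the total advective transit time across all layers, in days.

With flow normal to the layers, continuity requires the same specific discharge q through every layer.
Σ(b_i/K_i) = 2.77/2030 + 9.48/1.77 + 11.9/40.7 = 5.650 d.
q = Δh / Σ(b_i/K_i) = 7.12 / 5.650 = 1.260 m/day.
In each layer the seepage velocity is v_i = q/n_i, so the layer transit time is t_i = b_i·n_i / q:
  layer 1 (clean gravel): t_1 = 2.77 × 0.22 / 1.260 = 0.4836 d
  layer 2 (fine sand): t_2 = 9.48 × 0.25 / 1.260 = 1.881 d
  layer 3 (karst limestone): t_3 = 11.9 × 0.12 / 1.260 = 1.133 d
Total t = Σ t_i = 3.497 days.

3.50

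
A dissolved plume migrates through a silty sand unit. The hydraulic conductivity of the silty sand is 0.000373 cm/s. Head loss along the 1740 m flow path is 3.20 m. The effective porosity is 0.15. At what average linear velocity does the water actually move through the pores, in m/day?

0.00395

Convert K: 0.000373 cm/s × 864 = 0.3223 m/day.
Hydraulic gradient i = Δh / L = 3.20 / 1740 = 0.001839.
Darcy flux q = K · i = 0.3223 × 0.001839 = 0.0005927 m/day.
Seepage velocity v = q / n_e = 0.0005927 / 0.15 = 0.003951 m/day.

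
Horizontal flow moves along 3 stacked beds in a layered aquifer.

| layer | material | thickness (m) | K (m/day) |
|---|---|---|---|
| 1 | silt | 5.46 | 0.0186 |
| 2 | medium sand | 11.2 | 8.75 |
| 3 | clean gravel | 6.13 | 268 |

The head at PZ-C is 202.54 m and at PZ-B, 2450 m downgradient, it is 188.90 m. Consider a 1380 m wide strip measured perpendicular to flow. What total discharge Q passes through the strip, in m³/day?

Flow is parallel to layering, so each bed carries its own Darcy discharge and the transmissivities add.
Σ(K_i·b_i) = 0.0186×5.46 + 8.75×11.2 + 268×6.13 = 1741 m²/day.
Hydraulic gradient i = (202.54 − 188.90) / 2450 = 13.64 / 2450 = 0.005567.
Q = Σ(K_i·b_i) · W · i = 1741 × 1380 × 0.005567 = 13376 m³/day.

13400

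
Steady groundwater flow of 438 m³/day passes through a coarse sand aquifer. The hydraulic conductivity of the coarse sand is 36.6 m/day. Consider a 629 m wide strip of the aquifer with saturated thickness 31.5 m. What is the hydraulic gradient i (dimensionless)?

0.000604

Cross-sectional area A = 629 × 31.5 = 19814 m².
From Q = K·A·i, i = Q / (K·A) = 438 / (36.60 × 19814) = 0.0006040.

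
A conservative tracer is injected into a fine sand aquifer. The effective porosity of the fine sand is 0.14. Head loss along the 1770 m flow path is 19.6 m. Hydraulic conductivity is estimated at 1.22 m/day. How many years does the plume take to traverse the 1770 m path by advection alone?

50.2

Hydraulic gradient i = Δh / L = 19.6 / 1770 = 0.01107.
Darcy flux q = K · i = 1.220 × 0.01107 = 0.01351 m/day.
Seepage velocity v = q / n_e = 0.01351 / 0.14 = 0.09650 m/day.
Travel time t = L / v = 1770 / 0.09650 = 18343 days = 50.22 years.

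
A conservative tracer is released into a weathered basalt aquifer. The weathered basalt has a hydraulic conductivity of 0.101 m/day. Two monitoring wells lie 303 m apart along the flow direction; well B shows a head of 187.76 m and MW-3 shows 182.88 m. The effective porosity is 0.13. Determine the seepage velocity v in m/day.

0.0125

Hydraulic gradient i = (187.76 − 182.88) / 303 = 4.88 / 303 = 0.01611.
Darcy flux q = K · i = 0.1010 × 0.01611 = 0.001627 m/day.
Seepage velocity v = q / n_e = 0.001627 / 0.13 = 0.01251 m/day.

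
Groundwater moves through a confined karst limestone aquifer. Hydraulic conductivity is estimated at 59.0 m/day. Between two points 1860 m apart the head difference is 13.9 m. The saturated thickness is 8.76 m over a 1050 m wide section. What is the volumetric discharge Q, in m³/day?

Cross-sectional area A = 1050 × 8.76 = 9198 m².
Hydraulic gradient i = Δh / L = 13.9 / 1860 = 0.007473.
Darcy's law: Q = K · A · i = 59.00 × 9198 × 0.007473 = 4056 m³/day.

4060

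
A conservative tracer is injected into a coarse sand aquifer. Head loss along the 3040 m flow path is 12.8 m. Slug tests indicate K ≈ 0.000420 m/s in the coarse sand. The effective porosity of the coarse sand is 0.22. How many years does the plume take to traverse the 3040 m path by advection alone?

Convert K: 0.000420 m/s × 86400 = 36.29 m/day.
Hydraulic gradient i = Δh / L = 12.8 / 3040 = 0.004211.
Darcy flux q = K · i = 36.29 × 0.004211 = 0.1528 m/day.
Seepage velocity v = q / n_e = 0.1528 / 0.22 = 0.6945 m/day.
Travel time t = L / v = 3040 / 0.6945 = 4377 days = 11.98 years.

12.0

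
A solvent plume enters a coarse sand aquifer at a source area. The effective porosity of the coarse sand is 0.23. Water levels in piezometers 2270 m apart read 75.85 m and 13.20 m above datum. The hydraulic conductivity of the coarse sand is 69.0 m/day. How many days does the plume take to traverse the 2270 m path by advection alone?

Hydraulic gradient i = (75.85 − 13.20) / 2270 = 62.65 / 2270 = 0.02760.
Darcy flux q = K · i = 69.00 × 0.02760 = 1.904 m/day.
Seepage velocity v = q / n_e = 1.904 / 0.23 = 8.280 m/day.
Travel time t = L / v = 2270 / 8.280 = 274.2 days.

274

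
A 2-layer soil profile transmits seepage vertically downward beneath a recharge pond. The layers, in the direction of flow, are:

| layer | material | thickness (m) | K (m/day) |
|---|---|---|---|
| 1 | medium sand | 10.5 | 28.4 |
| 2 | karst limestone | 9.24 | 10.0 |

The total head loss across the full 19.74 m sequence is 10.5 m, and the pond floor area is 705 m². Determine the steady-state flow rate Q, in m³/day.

Flow is perpendicular to layering, so the layers act in series and the equivalent K is the thickness-weighted harmonic mean.
Total thickness L = 10.5 + 9.24 = 19.74 m.
Σ(b_i/K_i) = 10.5/28.4 + 9.24/10.0 = 1.294 d.
K_eq = L / Σ(b_i/K_i) = 19.74 / 1.294 = 15.26 m/day.
Q = K_eq · A · (Δh/L) = 15.26 × 705 × (10.5/19.74) = 5722 m³/day.

5720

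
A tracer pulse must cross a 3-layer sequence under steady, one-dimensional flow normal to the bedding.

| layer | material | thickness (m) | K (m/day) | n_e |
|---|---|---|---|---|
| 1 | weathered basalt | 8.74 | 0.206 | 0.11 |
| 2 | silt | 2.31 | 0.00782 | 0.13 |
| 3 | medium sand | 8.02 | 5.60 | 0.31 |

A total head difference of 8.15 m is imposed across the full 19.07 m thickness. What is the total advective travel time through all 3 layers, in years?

0.427

With flow normal to the layers, continuity requires the same specific discharge q through every layer.
Σ(b_i/K_i) = 8.74/0.206 + 2.31/0.00782 + 8.02/5.60 = 339.3 d.
q = Δh / Σ(b_i/K_i) = 8.15 / 339.3 = 0.02402 m/day.
In each layer the seepage velocity is v_i = q/n_i, so the layer transit time is t_i = b_i·n_i / q:
  layer 1 (weathered basalt): t_1 = 8.74 × 0.11 / 0.02402 = 40.02 d
  layer 2 (silt): t_2 = 2.31 × 0.13 / 0.02402 = 12.50 d
  layer 3 (medium sand): t_3 = 8.02 × 0.31 / 0.02402 = 103.5 d
Total t = Σ t_i = 156.0 days = 0.4271 years.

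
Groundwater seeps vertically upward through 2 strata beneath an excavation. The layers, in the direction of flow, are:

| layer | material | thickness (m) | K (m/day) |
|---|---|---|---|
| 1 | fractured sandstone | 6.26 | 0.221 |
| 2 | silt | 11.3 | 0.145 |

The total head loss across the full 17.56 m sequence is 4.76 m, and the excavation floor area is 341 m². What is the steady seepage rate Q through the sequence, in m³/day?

Flow is perpendicular to layering, so the layers act in series and the equivalent K is the thickness-weighted harmonic mean.
Total thickness L = 6.26 + 11.3 = 17.56 m.
Σ(b_i/K_i) = 6.26/0.221 + 11.3/0.145 = 106.3 d.
K_eq = L / Σ(b_i/K_i) = 17.56 / 106.3 = 0.1653 m/day.
Q = K_eq · A · (Δh/L) = 0.1653 × 341 × (4.76/17.56) = 15.28 m³/day.

15.3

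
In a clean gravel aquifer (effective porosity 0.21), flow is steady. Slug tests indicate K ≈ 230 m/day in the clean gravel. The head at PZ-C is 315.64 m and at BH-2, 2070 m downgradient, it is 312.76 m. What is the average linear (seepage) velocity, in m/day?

Hydraulic gradient i = (315.64 − 312.76) / 2070 = 2.88 / 2070 = 0.001391.
Darcy flux q = K · i = 230.0 × 0.001391 = 0.3200 m/day.
Seepage velocity v = q / n_e = 0.3200 / 0.21 = 1.524 m/day.

1.52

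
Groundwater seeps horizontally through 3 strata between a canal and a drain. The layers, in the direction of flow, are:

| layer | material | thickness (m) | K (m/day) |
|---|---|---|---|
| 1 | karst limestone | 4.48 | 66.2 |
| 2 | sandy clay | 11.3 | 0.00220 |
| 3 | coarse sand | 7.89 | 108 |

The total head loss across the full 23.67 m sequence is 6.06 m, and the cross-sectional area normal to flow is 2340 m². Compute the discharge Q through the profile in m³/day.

Flow is perpendicular to layering, so the layers act in series and the equivalent K is the thickness-weighted harmonic mean.
Total thickness L = 4.48 + 11.3 + 7.89 = 23.67 m.
Σ(b_i/K_i) = 4.48/66.2 + 11.3/0.00220 + 7.89/108 = 5137 d.
K_eq = L / Σ(b_i/K_i) = 23.67 / 5137 = 0.004608 m/day.
Q = K_eq · A · (Δh/L) = 0.004608 × 2340 × (6.06/23.67) = 2.761 m³/day.

2.76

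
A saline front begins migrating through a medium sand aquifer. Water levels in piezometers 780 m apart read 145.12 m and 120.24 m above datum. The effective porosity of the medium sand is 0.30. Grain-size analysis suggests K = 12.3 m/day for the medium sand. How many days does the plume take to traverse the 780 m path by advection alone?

Hydraulic gradient i = (145.12 − 120.24) / 780 = 24.88 / 780 = 0.03190.
Darcy flux q = K · i = 12.30 × 0.03190 = 0.3923 m/day.
Seepage velocity v = q / n_e = 0.3923 / 0.30 = 1.308 m/day.
Travel time t = L / v = 780 / 1.308 = 596.4 days.

596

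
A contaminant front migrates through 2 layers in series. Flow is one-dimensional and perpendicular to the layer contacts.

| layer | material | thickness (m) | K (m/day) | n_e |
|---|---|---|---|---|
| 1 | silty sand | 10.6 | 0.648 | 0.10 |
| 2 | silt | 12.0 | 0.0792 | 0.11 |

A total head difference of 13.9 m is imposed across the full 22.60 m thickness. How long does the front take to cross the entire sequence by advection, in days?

With flow normal to the layers, continuity requires the same specific discharge q through every layer.
Σ(b_i/K_i) = 10.6/0.648 + 12.0/0.0792 = 167.9 d.
q = Δh / Σ(b_i/K_i) = 13.9 / 167.9 = 0.08280 m/day.
In each layer the seepage velocity is v_i = q/n_i, so the layer transit time is t_i = b_i·n_i / q:
  layer 1 (silty sand): t_1 = 10.6 × 0.10 / 0.08280 = 12.80 d
  layer 2 (silt): t_2 = 12.0 × 0.11 / 0.08280 = 15.94 d
Total t = Σ t_i = 28.74 days.

28.7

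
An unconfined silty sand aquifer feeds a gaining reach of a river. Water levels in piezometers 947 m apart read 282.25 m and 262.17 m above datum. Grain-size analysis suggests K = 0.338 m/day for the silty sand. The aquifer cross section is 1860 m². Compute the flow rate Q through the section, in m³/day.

Hydraulic gradient i = (282.25 − 262.17) / 947 = 20.08 / 947 = 0.02120.
Darcy's law: Q = K · A · i = 0.3380 × 1860 × 0.02120 = 13.33 m³/day.

13.3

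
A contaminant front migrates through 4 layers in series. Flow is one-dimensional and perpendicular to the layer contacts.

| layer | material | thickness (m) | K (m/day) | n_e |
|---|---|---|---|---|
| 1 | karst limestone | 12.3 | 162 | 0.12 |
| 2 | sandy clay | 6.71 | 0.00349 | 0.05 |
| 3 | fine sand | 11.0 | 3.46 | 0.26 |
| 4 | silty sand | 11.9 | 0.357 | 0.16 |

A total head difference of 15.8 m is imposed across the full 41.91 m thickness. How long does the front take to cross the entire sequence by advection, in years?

With flow normal to the layers, continuity requires the same specific discharge q through every layer.
Σ(b_i/K_i) = 12.3/162 + 6.71/0.00349 + 11.0/3.46 + 11.9/0.357 = 1959 d.
q = Δh / Σ(b_i/K_i) = 15.8 / 1959 = 0.008064 m/day.
In each layer the seepage velocity is v_i = q/n_i, so the layer transit time is t_i = b_i·n_i / q:
  layer 1 (karst limestone): t_1 = 12.3 × 0.12 / 0.008064 = 183.0 d
  layer 2 (sandy clay): t_2 = 6.71 × 0.05 / 0.008064 = 41.60 d
  layer 3 (fine sand): t_3 = 11.0 × 0.26 / 0.008064 = 354.6 d
  layer 4 (silty sand): t_4 = 11.9 × 0.16 / 0.008064 = 236.1 d
Total t = Σ t_i = 815.4 days = 2.232 years.

2.23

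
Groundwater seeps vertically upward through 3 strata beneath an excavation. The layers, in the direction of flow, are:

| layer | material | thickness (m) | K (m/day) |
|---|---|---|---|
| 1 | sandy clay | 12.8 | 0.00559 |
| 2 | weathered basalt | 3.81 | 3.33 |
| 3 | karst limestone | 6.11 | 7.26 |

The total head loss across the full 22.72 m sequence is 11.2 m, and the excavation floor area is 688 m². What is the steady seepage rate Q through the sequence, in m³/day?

3.36

Flow is perpendicular to layering, so the layers act in series and the equivalent K is the thickness-weighted harmonic mean.
Total thickness L = 12.8 + 3.81 + 6.11 = 22.72 m.
Σ(b_i/K_i) = 12.8/0.00559 + 3.81/3.33 + 6.11/7.26 = 2292 d.
K_eq = L / Σ(b_i/K_i) = 22.72 / 2292 = 0.009914 m/day.
Q = K_eq · A · (Δh/L) = 0.009914 × 688 × (11.2/22.72) = 3.362 m³/day.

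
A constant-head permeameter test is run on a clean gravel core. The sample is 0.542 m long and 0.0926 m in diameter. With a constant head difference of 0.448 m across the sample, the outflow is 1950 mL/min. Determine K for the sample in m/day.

504

Cross-sectional area A = π·(d/2)² = π × (0.0926/2)² = 0.006735 m².
Convert discharge: 1950 mL/min = 3.250e-05 m³/s.
Darcy's law rearranged: K = Q·L / (A·Δh) = 3.250e-05 × 0.542 / (0.006735 × 0.448) = 0.005838 m/s = 504.4 m/day.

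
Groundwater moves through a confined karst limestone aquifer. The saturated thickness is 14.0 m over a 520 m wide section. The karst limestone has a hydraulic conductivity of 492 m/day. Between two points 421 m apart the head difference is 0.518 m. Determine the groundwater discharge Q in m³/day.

4410

Cross-sectional area A = 520 × 14.0 = 7280 m².
Hydraulic gradient i = Δh / L = 0.518 / 421 = 0.001230.
Darcy's law: Q = K · A · i = 492.0 × 7280 × 0.001230 = 4407 m³/day.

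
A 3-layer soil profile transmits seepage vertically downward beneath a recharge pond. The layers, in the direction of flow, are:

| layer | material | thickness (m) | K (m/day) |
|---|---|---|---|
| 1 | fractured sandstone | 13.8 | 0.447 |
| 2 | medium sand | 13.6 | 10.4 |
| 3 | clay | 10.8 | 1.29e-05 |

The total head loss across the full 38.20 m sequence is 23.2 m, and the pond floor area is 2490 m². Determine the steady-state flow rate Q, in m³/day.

0.0690

Flow is perpendicular to layering, so the layers act in series and the equivalent K is the thickness-weighted harmonic mean.
Total thickness L = 13.8 + 13.6 + 10.8 = 38.20 m.
Σ(b_i/K_i) = 13.8/0.447 + 13.6/10.4 + 10.8/1.29e-05 = 8.372e+05 d.
K_eq = L / Σ(b_i/K_i) = 38.20 / 8.372e+05 = 4.563e-05 m/day.
Q = K_eq · A · (Δh/L) = 4.563e-05 × 2490 × (23.2/38.20) = 0.06900 m³/day.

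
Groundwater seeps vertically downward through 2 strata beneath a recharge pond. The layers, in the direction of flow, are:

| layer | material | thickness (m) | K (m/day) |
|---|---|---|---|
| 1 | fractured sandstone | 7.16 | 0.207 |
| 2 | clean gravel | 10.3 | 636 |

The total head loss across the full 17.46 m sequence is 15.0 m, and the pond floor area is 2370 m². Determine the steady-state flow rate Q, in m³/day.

Flow is perpendicular to layering, so the layers act in series and the equivalent K is the thickness-weighted harmonic mean.
Total thickness L = 7.16 + 10.3 = 17.46 m.
Σ(b_i/K_i) = 7.16/0.207 + 10.3/636 = 34.61 d.
K_eq = L / Σ(b_i/K_i) = 17.46 / 34.61 = 0.5045 m/day.
Q = K_eq · A · (Δh/L) = 0.5045 × 2370 × (15.0/17.46) = 1027 m³/day.

1030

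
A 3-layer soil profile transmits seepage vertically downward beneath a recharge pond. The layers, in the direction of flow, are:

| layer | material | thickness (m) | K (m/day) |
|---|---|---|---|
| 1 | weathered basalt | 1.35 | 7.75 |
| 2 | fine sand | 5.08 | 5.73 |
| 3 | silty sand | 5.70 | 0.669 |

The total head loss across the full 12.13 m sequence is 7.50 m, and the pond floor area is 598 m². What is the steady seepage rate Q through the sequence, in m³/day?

Flow is perpendicular to layering, so the layers act in series and the equivalent K is the thickness-weighted harmonic mean.
Total thickness L = 1.35 + 5.08 + 5.70 = 12.13 m.
Σ(b_i/K_i) = 1.35/7.75 + 5.08/5.73 + 5.70/0.669 = 9.581 d.
K_eq = L / Σ(b_i/K_i) = 12.13 / 9.581 = 1.266 m/day.
Q = K_eq · A · (Δh/L) = 1.266 × 598 × (7.50/12.13) = 468.1 m³/day.

468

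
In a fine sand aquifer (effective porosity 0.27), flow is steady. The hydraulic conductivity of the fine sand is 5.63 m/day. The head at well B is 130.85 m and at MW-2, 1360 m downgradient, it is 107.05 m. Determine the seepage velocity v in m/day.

Hydraulic gradient i = (130.85 − 107.05) / 1360 = 23.8 / 1360 = 0.01750.
Darcy flux q = K · i = 5.630 × 0.01750 = 0.09853 m/day.
Seepage velocity v = q / n_e = 0.09853 / 0.27 = 0.3649 m/day.

0.365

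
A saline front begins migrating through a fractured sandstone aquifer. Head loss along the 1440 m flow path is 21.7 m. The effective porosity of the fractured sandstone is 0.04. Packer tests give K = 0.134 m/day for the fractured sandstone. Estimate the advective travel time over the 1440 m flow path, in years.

Hydraulic gradient i = Δh / L = 21.7 / 1440 = 0.01507.
Darcy flux q = K · i = 0.1340 × 0.01507 = 0.002019 m/day.
Seepage velocity v = q / n_e = 0.002019 / 0.04 = 0.05048 m/day.
Travel time t = L / v = 1440 / 0.05048 = 28525 days = 78.10 years.

78.1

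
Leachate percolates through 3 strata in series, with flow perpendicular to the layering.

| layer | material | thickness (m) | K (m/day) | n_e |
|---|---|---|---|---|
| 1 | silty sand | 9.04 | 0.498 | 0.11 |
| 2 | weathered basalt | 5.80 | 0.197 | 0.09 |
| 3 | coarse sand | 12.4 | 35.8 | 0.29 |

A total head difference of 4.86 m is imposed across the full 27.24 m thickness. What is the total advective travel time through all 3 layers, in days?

50.4

With flow normal to the layers, continuity requires the same specific discharge q through every layer.
Σ(b_i/K_i) = 9.04/0.498 + 5.80/0.197 + 12.4/35.8 = 47.94 d.
q = Δh / Σ(b_i/K_i) = 4.86 / 47.94 = 0.1014 m/day.
In each layer the seepage velocity is v_i = q/n_i, so the layer transit time is t_i = b_i·n_i / q:
  layer 1 (silty sand): t_1 = 9.04 × 0.11 / 0.1014 = 9.809 d
  layer 2 (weathered basalt): t_2 = 5.80 × 0.09 / 0.1014 = 5.149 d
  layer 3 (coarse sand): t_3 = 12.4 × 0.29 / 0.1014 = 35.47 d
Total t = Σ t_i = 50.43 days.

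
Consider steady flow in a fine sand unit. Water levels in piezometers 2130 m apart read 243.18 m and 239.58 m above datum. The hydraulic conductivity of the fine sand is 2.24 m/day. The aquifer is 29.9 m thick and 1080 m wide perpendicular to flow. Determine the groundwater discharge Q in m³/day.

122

Cross-sectional area A = 1080 × 29.9 = 32292 m².
Hydraulic gradient i = (243.18 − 239.58) / 2130 = 3.6 / 2130 = 0.001690.
Darcy's law: Q = K · A · i = 2.240 × 32292 × 0.001690 = 122.3 m³/day.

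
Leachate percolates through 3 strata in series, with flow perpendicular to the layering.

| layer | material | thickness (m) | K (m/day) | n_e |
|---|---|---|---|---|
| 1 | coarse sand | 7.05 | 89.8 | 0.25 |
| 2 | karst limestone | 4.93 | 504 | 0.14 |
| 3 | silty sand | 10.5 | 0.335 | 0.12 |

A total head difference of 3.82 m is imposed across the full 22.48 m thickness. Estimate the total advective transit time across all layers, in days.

30.5

With flow normal to the layers, continuity requires the same specific discharge q through every layer.
Σ(b_i/K_i) = 7.05/89.8 + 4.93/504 + 10.5/0.335 = 31.43 d.
q = Δh / Σ(b_i/K_i) = 3.82 / 31.43 = 0.1215 m/day.
In each layer the seepage velocity is v_i = q/n_i, so the layer transit time is t_i = b_i·n_i / q:
  layer 1 (coarse sand): t_1 = 7.05 × 0.25 / 0.1215 = 14.50 d
  layer 2 (karst limestone): t_2 = 4.93 × 0.14 / 0.1215 = 5.679 d
  layer 3 (silty sand): t_3 = 10.5 × 0.12 / 0.1215 = 10.37 d
Total t = Σ t_i = 30.55 days.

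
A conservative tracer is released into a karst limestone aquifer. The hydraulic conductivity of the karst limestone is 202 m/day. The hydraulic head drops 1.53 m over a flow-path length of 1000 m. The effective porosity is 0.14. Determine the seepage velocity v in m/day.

Hydraulic gradient i = Δh / L = 1.53 / 1000 = 0.001530.
Darcy flux q = K · i = 202.0 × 0.001530 = 0.3091 m/day.
Seepage velocity v = q / n_e = 0.3091 / 0.14 = 2.208 m/day.

2.21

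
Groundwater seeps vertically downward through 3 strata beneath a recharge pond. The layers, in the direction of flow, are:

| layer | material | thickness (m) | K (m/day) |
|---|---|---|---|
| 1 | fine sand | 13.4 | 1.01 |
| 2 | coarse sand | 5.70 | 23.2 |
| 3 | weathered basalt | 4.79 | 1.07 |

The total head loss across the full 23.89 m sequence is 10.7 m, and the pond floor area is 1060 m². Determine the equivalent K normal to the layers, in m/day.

Flow is perpendicular to layering, so the layers act in series and the equivalent K is the thickness-weighted harmonic mean.
Total thickness L = 13.4 + 5.70 + 4.79 = 23.89 m.
Σ(b_i/K_i) = 13.4/1.01 + 5.70/23.2 + 4.79/1.07 = 17.99 d.
K_eq = L / Σ(b_i/K_i) = 23.89 / 17.99 = 1.328 m/day.

1.33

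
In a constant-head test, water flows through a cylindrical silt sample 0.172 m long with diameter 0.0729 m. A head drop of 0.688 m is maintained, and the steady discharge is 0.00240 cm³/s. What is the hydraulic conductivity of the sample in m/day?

Cross-sectional area A = π·(d/2)² = π × (0.0729/2)² = 0.004174 m².
Convert discharge: 0.00240 cm³/s = 2.400e-09 m³/s.
Darcy's law rearranged: K = Q·L / (A·Δh) = 2.400e-09 × 0.172 / (0.004174 × 0.688) = 1.437e-07 m/s = 0.01242 m/day.

0.0124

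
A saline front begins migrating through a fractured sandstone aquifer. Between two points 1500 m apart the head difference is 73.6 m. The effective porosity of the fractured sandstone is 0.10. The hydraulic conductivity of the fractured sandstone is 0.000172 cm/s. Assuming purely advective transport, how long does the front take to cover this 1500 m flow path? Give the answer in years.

56.3

Convert K: 0.000172 cm/s × 864 = 0.1486 m/day.
Hydraulic gradient i = Δh / L = 73.6 / 1500 = 0.04907.
Darcy flux q = K · i = 0.1486 × 0.04907 = 0.007292 m/day.
Seepage velocity v = q / n_e = 0.007292 / 0.10 = 0.07292 m/day.
Travel time t = L / v = 1500 / 0.07292 = 20571 days = 56.32 years.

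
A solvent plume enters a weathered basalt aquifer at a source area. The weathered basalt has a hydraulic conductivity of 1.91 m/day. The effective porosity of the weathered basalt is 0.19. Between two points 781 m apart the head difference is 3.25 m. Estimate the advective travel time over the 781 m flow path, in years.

51.1

Hydraulic gradient i = Δh / L = 3.25 / 781 = 0.004161.
Darcy flux q = K · i = 1.910 × 0.004161 = 0.007948 m/day.
Seepage velocity v = q / n_e = 0.007948 / 0.19 = 0.04183 m/day.
Travel time t = L / v = 781 / 0.04183 = 18670 days = 51.12 years.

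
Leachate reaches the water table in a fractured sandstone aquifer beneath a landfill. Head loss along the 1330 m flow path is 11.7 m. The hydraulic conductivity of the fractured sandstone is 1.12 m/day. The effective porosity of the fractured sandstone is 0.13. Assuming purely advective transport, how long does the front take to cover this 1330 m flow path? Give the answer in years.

Hydraulic gradient i = Δh / L = 11.7 / 1330 = 0.008797.
Darcy flux q = K · i = 1.120 × 0.008797 = 0.009853 m/day.
Seepage velocity v = q / n_e = 0.009853 / 0.13 = 0.07579 m/day.
Travel time t = L / v = 1330 / 0.07579 = 17549 days = 48.05 years.

48.0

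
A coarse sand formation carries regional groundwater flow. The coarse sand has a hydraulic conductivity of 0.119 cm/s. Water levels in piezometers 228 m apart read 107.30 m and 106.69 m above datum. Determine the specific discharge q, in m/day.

Convert K: 0.119 cm/s × 864 = 102.8 m/day.
Hydraulic gradient i = (107.30 − 106.69) / 228 = 0.61 / 228 = 0.002675.
Specific discharge q = K · i = 102.8 × 0.002675 = 0.2751 m/day.

0.275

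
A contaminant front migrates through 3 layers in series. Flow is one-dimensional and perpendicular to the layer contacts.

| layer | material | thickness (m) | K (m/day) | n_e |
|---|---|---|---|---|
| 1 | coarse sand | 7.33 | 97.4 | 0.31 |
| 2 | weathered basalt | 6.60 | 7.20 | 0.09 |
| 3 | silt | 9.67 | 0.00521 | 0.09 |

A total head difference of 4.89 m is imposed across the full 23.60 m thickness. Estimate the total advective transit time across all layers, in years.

With flow normal to the layers, continuity requires the same specific discharge q through every layer.
Σ(b_i/K_i) = 7.33/97.4 + 6.60/7.20 + 9.67/0.00521 = 1857 d.
q = Δh / Σ(b_i/K_i) = 4.89 / 1857 = 0.002633 m/day.
In each layer the seepage velocity is v_i = q/n_i, so the layer transit time is t_i = b_i·n_i / q:
  layer 1 (coarse sand): t_1 = 7.33 × 0.31 / 0.002633 = 862.9 d
  layer 2 (weathered basalt): t_2 = 6.60 × 0.09 / 0.002633 = 225.6 d
  layer 3 (silt): t_3 = 9.67 × 0.09 / 0.002633 = 330.5 d
Total t = Σ t_i = 1419 days = 3.885 years.

3.89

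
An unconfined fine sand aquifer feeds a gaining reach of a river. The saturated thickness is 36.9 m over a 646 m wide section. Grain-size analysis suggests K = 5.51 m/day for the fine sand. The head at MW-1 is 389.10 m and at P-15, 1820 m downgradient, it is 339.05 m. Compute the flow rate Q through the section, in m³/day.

Cross-sectional area A = 646 × 36.9 = 23837 m².
Hydraulic gradient i = (389.10 − 339.05) / 1820 = 50.05 / 1820 = 0.02750.
Darcy's law: Q = K · A · i = 5.510 × 23837 × 0.02750 = 3612 m³/day.

3610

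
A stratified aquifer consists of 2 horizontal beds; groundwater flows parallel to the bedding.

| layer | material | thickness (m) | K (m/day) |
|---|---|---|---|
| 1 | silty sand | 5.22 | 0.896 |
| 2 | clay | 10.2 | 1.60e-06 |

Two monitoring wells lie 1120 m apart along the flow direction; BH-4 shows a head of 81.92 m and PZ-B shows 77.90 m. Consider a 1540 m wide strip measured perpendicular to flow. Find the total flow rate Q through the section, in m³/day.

Flow is parallel to layering, so each bed carries its own Darcy discharge and the transmissivities add.
Σ(K_i·b_i) = 0.896×5.22 + 1.60e-06×10.2 = 4.677 m²/day.
Hydraulic gradient i = (81.92 − 77.90) / 1120 = 4.02 / 1120 = 0.003589.
Q = Σ(K_i·b_i) · W · i = 4.677 × 1540 × 0.003589 = 25.85 m³/day.

25.9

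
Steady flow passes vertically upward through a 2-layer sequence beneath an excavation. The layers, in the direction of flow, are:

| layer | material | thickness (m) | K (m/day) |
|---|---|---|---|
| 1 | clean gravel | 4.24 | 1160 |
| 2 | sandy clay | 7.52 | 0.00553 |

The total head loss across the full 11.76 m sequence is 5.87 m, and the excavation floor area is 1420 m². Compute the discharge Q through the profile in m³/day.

6.13

Flow is perpendicular to layering, so the layers act in series and the equivalent K is the thickness-weighted harmonic mean.
Total thickness L = 4.24 + 7.52 = 11.76 m.
Σ(b_i/K_i) = 4.24/1160 + 7.52/0.00553 = 1360 d.
K_eq = L / Σ(b_i/K_i) = 11.76 / 1360 = 0.008648 m/day.
Q = K_eq · A · (Δh/L) = 0.008648 × 1420 × (5.87/11.76) = 6.130 m³/day.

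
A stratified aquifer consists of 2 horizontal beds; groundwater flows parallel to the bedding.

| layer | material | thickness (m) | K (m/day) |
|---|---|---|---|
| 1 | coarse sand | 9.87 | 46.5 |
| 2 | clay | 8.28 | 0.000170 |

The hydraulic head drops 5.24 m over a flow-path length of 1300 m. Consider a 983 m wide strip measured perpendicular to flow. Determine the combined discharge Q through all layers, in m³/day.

1820

Flow is parallel to layering, so each bed carries its own Darcy discharge and the transmissivities add.
Σ(K_i·b_i) = 46.5×9.87 + 0.000170×8.28 = 459.0 m²/day.
Hydraulic gradient i = Δh / L = 5.24 / 1300 = 0.004031.
Q = Σ(K_i·b_i) · W · i = 459.0 × 983 × 0.004031 = 1818 m³/day.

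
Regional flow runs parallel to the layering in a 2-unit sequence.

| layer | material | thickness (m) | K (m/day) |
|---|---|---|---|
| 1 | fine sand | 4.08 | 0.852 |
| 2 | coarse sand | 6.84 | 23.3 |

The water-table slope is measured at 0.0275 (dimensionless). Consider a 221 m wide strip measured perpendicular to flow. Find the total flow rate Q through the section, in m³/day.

990

Flow is parallel to layering, so each bed carries its own Darcy discharge and the transmissivities add.
Σ(K_i·b_i) = 0.852×4.08 + 23.3×6.84 = 162.8 m²/day.
Hydraulic gradient i = 0.0275.
Q = Σ(K_i·b_i) · W · i = 162.8 × 221 × 0.02750 = 989.7 m³/day.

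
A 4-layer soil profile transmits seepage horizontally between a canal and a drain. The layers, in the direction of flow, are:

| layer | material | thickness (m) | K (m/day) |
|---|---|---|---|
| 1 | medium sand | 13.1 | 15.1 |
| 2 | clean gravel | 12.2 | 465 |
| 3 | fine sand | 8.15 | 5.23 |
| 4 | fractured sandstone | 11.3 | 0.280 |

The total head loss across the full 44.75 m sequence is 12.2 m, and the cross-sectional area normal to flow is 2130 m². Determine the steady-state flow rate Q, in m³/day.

607

Flow is perpendicular to layering, so the layers act in series and the equivalent K is the thickness-weighted harmonic mean.
Total thickness L = 13.1 + 12.2 + 8.15 + 11.3 = 44.75 m.
Σ(b_i/K_i) = 13.1/15.1 + 12.2/465 + 8.15/5.23 + 11.3/0.280 = 42.81 d.
K_eq = L / Σ(b_i/K_i) = 44.75 / 42.81 = 1.045 m/day.
Q = K_eq · A · (Δh/L) = 1.045 × 2130 × (12.2/44.75) = 607.0 m³/day.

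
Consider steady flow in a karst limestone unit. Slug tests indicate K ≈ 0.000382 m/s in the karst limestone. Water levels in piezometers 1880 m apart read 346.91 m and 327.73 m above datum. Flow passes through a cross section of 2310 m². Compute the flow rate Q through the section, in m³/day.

Convert K: 0.000382 m/s × 86400 = 33.00 m/day.
Hydraulic gradient i = (346.91 − 327.73) / 1880 = 19.18 / 1880 = 0.01020.
Darcy's law: Q = K · A · i = 33.00 × 2310 × 0.01020 = 777.8 m³/day.

778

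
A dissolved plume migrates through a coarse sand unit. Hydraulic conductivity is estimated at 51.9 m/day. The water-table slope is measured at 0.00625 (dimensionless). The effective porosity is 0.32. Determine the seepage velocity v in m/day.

Hydraulic gradient i = 0.00625.
Darcy flux q = K · i = 51.90 × 0.006250 = 0.3244 m/day.
Seepage velocity v = q / n_e = 0.3244 / 0.32 = 1.014 m/day.

1.01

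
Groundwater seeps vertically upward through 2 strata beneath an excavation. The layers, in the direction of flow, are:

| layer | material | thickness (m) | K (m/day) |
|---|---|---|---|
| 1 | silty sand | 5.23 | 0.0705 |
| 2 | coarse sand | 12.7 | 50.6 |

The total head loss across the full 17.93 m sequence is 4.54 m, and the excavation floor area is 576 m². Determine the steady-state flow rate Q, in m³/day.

35.1

Flow is perpendicular to layering, so the layers act in series and the equivalent K is the thickness-weighted harmonic mean.
Total thickness L = 5.23 + 12.7 = 17.93 m.
Σ(b_i/K_i) = 5.23/0.0705 + 12.7/50.6 = 74.44 d.
K_eq = L / Σ(b_i/K_i) = 17.93 / 74.44 = 0.2409 m/day.
Q = K_eq · A · (Δh/L) = 0.2409 × 576 × (4.54/17.93) = 35.13 m³/day.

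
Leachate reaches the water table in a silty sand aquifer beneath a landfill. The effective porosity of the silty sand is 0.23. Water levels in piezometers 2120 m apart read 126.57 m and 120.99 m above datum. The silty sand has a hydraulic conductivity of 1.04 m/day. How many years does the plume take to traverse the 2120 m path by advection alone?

Hydraulic gradient i = (126.57 − 120.99) / 2120 = 5.58 / 2120 = 0.002632.
Darcy flux q = K · i = 1.040 × 0.002632 = 0.002737 m/day.
Seepage velocity v = q / n_e = 0.002737 / 0.23 = 0.01190 m/day.
Travel time t = L / v = 2120 / 0.01190 = 1.781e+05 days = 487.7 years.

488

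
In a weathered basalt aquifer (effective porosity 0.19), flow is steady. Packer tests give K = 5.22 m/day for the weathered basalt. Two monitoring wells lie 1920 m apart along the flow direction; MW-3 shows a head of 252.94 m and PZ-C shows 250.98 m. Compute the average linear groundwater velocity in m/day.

0.0280

Hydraulic gradient i = (252.94 − 250.98) / 1920 = 1.96 / 1920 = 0.001021.
Darcy flux q = K · i = 5.220 × 0.001021 = 0.005329 m/day.
Seepage velocity v = q / n_e = 0.005329 / 0.19 = 0.02805 m/day.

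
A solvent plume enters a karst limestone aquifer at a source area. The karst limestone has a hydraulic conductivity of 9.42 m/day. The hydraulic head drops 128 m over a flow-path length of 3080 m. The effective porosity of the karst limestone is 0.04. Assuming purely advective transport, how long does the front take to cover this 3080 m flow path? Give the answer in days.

Hydraulic gradient i = Δh / L = 128 / 3080 = 0.04156.
Darcy flux q = K · i = 9.420 × 0.04156 = 0.3915 m/day.
Seepage velocity v = q / n_e = 0.3915 / 0.04 = 9.787 m/day.
Travel time t = L / v = 3080 / 9.787 = 314.7 days.

315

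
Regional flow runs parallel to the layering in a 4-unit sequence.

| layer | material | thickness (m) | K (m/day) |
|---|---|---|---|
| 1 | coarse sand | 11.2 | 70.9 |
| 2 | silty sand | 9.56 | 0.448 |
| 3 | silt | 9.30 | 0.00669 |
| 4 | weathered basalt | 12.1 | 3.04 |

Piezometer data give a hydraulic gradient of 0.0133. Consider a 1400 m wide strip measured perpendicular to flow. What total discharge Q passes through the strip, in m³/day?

15600

Flow is parallel to layering, so each bed carries its own Darcy discharge and the transmissivities add.
Σ(K_i·b_i) = 70.9×11.2 + 0.448×9.56 + 0.00669×9.30 + 3.04×12.1 = 835.2 m²/day.
Hydraulic gradient i = 0.0133.
Q = Σ(K_i·b_i) · W · i = 835.2 × 1400 × 0.01330 = 15552 m³/day.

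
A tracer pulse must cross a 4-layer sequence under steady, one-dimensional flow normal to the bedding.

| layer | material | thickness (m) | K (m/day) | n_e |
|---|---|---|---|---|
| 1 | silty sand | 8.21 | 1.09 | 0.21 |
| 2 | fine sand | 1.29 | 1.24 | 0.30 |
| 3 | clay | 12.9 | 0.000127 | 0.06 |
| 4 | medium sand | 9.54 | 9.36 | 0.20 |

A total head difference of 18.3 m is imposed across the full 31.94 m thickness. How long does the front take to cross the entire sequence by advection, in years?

72.8

With flow normal to the layers, continuity requires the same specific discharge q through every layer.
Σ(b_i/K_i) = 8.21/1.09 + 1.29/1.24 + 12.9/0.000127 + 9.54/9.36 = 1.016e+05 d.
q = Δh / Σ(b_i/K_i) = 18.3 / 1.016e+05 = 0.0001801 m/day.
In each layer the seepage velocity is v_i = q/n_i, so the layer transit time is t_i = b_i·n_i / q:
  layer 1 (silty sand): t_1 = 8.21 × 0.21 / 0.0001801 = 9571 d
  layer 2 (fine sand): t_2 = 1.29 × 0.30 / 0.0001801 = 2148 d
  layer 3 (clay): t_3 = 12.9 × 0.06 / 0.0001801 = 4297 d
  layer 4 (medium sand): t_4 = 9.54 × 0.20 / 0.0001801 = 10591 d
Total t = Σ t_i = 26607 days = 72.85 years.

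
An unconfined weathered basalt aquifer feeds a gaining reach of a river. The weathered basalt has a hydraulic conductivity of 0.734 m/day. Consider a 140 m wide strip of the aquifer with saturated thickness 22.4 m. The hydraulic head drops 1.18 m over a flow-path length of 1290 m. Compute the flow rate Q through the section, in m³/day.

Cross-sectional area A = 140 × 22.4 = 3136 m².
Hydraulic gradient i = Δh / L = 1.18 / 1290 = 0.0009147.
Darcy's law: Q = K · A · i = 0.7340 × 3136 × 0.0009147 = 2.106 m³/day.

2.11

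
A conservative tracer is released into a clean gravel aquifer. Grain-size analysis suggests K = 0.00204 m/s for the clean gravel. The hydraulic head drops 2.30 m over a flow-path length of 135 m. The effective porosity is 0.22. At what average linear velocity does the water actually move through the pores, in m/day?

13.6

Convert K: 0.00204 m/s × 86400 = 176.3 m/day.
Hydraulic gradient i = Δh / L = 2.30 / 135 = 0.01704.
Darcy flux q = K · i = 176.3 × 0.01704 = 3.003 m/day.
Seepage velocity v = q / n_e = 3.003 / 0.22 = 13.65 m/day.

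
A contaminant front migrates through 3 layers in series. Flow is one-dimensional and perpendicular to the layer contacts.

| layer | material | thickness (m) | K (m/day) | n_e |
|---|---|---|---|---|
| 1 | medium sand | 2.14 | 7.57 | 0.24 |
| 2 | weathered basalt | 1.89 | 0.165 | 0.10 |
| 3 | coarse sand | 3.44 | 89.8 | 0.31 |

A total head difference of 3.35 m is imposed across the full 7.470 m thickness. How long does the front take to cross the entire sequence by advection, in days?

With flow normal to the layers, continuity requires the same specific discharge q through every layer.
Σ(b_i/K_i) = 2.14/7.57 + 1.89/0.165 + 3.44/89.8 = 11.78 d.
q = Δh / Σ(b_i/K_i) = 3.35 / 11.78 = 0.2845 m/day.
In each layer the seepage velocity is v_i = q/n_i, so the layer transit time is t_i = b_i·n_i / q:
  layer 1 (medium sand): t_1 = 2.14 × 0.24 / 0.2845 = 1.805 d
  layer 2 (weathered basalt): t_2 = 1.89 × 0.10 / 0.2845 = 0.6644 d
  layer 3 (coarse sand): t_3 = 3.44 × 0.31 / 0.2845 = 3.748 d
Total t = Σ t_i = 6.218 days.

6.22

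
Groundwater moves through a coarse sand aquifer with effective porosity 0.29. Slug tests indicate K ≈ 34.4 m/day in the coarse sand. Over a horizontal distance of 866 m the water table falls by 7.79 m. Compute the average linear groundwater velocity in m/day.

Hydraulic gradient i = Δh / L = 7.79 / 866 = 0.008995.
Darcy flux q = K · i = 34.40 × 0.008995 = 0.3094 m/day.
Seepage velocity v = q / n_e = 0.3094 / 0.29 = 1.067 m/day.

1.07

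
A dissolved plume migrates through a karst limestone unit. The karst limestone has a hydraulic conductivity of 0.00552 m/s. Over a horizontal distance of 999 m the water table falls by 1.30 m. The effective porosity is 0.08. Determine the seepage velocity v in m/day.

7.76

Convert K: 0.00552 m/s × 86400 = 476.9 m/day.
Hydraulic gradient i = Δh / L = 1.30 / 999 = 0.001301.
Darcy flux q = K · i = 476.9 × 0.001301 = 0.6206 m/day.
Seepage velocity v = q / n_e = 0.6206 / 0.08 = 7.758 m/day.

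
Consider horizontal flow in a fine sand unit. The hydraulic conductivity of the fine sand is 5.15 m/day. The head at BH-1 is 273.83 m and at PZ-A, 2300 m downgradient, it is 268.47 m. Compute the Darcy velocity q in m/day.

Hydraulic gradient i = (273.83 − 268.47) / 2300 = 5.36 / 2300 = 0.002330.
Specific discharge q = K · i = 5.150 × 0.002330 = 0.01200 m/day.

0.0120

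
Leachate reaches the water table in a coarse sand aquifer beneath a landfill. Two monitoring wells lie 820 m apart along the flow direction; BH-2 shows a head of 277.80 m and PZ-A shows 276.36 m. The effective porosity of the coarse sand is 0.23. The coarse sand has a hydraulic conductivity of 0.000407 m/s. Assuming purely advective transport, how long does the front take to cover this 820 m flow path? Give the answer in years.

8.36

Convert K: 0.000407 m/s × 86400 = 35.16 m/day.
Hydraulic gradient i = (277.80 − 276.36) / 820 = 1.44 / 820 = 0.001756.
Darcy flux q = K · i = 35.16 × 0.001756 = 0.06175 m/day.
Seepage velocity v = q / n_e = 0.06175 / 0.23 = 0.2685 m/day.
Travel time t = L / v = 820 / 0.2685 = 3054 days = 8.362 years.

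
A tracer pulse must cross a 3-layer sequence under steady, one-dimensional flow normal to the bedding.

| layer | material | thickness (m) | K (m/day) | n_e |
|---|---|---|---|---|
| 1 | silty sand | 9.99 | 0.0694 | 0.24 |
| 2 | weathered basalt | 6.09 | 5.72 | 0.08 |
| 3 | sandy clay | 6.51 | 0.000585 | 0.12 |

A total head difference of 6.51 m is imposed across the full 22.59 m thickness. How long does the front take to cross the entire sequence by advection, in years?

With flow normal to the layers, continuity requires the same specific discharge q through every layer.
Σ(b_i/K_i) = 9.99/0.0694 + 6.09/5.72 + 6.51/0.000585 = 11273 d.
q = Δh / Σ(b_i/K_i) = 6.51 / 11273 = 0.0005775 m/day.
In each layer the seepage velocity is v_i = q/n_i, so the layer transit time is t_i = b_i·n_i / q:
  layer 1 (silty sand): t_1 = 9.99 × 0.24 / 0.0005775 = 4152 d
  layer 2 (weathered basalt): t_2 = 6.09 × 0.08 / 0.0005775 = 843.7 d
  layer 3 (sandy clay): t_3 = 6.51 × 0.12 / 0.0005775 = 1353 d
Total t = Σ t_i = 6348 days = 17.38 years.

17.4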